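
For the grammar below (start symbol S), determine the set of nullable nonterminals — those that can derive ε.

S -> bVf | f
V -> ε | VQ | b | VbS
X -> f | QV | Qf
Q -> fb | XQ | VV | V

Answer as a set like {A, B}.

{Q, V, X}

Directly nullable (have an ε-rule): {V}.
Q is nullable via Q -> V (every symbol on the right is already known nullable).
X is nullable via X -> QV (every symbol on the right is already known nullable).
Not nullable: S — each has a terminal in every rule's right-hand side or depends on a non-nullable symbol.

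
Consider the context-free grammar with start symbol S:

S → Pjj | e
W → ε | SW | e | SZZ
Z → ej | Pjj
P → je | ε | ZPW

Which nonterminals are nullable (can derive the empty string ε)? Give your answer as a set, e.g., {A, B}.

Directly nullable (have an ε-rule): {P, W}.
Not nullable: S, Z — each has a terminal in every rule's right-hand side or depends on a non-nullable symbol.

{P, W}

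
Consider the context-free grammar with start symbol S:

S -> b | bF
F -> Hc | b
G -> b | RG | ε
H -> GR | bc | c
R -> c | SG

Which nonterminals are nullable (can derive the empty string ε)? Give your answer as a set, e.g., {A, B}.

{G}

Directly nullable (have an ε-rule): {G}.
Not nullable: F, H, R, S — each has a terminal in every rule's right-hand side or depends on a non-nullable symbol.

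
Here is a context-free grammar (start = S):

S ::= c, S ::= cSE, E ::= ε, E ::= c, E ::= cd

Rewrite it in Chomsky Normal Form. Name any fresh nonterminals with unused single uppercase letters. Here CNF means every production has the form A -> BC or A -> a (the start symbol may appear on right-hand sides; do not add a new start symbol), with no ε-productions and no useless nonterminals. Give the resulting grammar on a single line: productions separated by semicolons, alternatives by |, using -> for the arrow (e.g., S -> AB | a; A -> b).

Nullable: {E}; after ε-elimination: S -> c | cS | cSE; E -> c | cd.
No unit productions to eliminate.
TERM: introduce A -> c, B -> d and substitute in every rule of length ≥2.
BIN: S -> ASE becomes S -> AC, C -> SE.

S -> c | AC | AS; A -> c; B -> d; C -> SE; E -> c | AB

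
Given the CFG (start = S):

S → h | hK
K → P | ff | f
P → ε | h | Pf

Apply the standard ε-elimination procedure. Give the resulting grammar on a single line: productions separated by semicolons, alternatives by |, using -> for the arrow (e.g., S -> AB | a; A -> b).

Nullable set: {K, P}.
S -> hK: K nullable, giving h | hK.
K -> P: P nullable, giving P.
Drop P -> ε.
P -> Pf: P nullable, giving Pf | f.
Unchanged (no nullable symbols): S -> h; K -> f; K -> ff; P -> h.

S -> h | hK; K -> P | f | ff; P -> f | h | Pf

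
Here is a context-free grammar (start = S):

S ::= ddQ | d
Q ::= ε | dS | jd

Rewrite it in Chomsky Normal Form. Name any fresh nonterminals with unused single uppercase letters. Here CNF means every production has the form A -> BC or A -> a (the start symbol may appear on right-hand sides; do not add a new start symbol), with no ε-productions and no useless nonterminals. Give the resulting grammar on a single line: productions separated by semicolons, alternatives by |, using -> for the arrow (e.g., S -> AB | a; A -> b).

Nullable: {Q}; after ε-elimination: S -> d | dd | ddQ; Q -> dS | jd.
No unit productions to eliminate.
TERM: introduce A -> d, B -> j and substitute in every rule of length ≥2.
BIN: S -> AAQ becomes S -> AC, C -> AQ.

S -> d | AA | AC; A -> d; B -> j; C -> AQ; Q -> AS | BA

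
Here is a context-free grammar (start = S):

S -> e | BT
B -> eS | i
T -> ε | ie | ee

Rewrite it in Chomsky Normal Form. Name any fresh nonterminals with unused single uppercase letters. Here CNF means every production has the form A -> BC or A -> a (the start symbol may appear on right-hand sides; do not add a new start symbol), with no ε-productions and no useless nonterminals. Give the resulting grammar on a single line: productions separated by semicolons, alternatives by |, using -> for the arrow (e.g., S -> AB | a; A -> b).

S -> e | i | AS | BT; A -> e; B -> i | AS; C -> i; T -> AA | CA

Nullable: {T}; after ε-elimination: S -> B | e | BT; B -> i | eS; T -> ee | ie.
After unit-elimination: S -> e | i | BT | eS; B -> i | eS; T -> ee | ie.
TERM: introduce A -> e, C -> i and substitute in every rule of length ≥2.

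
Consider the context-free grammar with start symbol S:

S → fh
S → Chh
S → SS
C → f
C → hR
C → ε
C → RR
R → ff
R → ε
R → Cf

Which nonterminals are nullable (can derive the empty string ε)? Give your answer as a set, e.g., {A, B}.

{C, R}

Directly nullable (have an ε-rule): {C, R}.
Not nullable: S — each has a terminal in every rule's right-hand side or depends on a non-nullable symbol.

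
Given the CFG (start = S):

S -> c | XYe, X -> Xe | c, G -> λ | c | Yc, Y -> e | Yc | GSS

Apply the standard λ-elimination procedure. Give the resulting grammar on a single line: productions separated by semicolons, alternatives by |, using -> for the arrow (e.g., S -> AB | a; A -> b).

Nullable set: {G}.
Drop G -> λ.
Y -> GSS: G nullable, giving GSS | SS.
Unchanged (no nullable symbols): S -> XYe; S -> c; G -> Yc; G -> c; X -> Xe; X -> c; Y -> Yc; Y -> e.

S -> c | XYe; G -> c | Yc; X -> c | Xe; Y -> e | SS | Yc | GSS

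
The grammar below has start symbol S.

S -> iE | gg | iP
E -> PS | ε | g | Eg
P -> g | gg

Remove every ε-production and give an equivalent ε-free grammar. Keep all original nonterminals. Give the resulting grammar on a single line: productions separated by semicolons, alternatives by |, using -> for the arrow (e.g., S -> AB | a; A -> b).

S -> i | gg | iE | iP; E -> g | Eg | PS; P -> g | gg

Nullable set: {E}.
S -> iE: E nullable, giving i | iE.
Drop E -> ε.
E -> Eg: E nullable, giving Eg | g.
Unchanged (no nullable symbols): S -> gg; S -> iP; E -> PS; E -> g; P -> g; P -> gg.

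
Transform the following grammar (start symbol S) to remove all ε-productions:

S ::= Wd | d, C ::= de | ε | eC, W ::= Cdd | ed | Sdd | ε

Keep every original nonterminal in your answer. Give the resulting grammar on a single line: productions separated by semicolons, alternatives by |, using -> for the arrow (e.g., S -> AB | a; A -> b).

Nullable set: {C, W}.
S -> Wd: W nullable, giving Wd | d.
Drop C -> ε.
C -> eC: C nullable, giving e | eC.
Drop W -> ε.
W -> Cdd: C nullable, giving Cdd | dd.
Unchanged (no nullable symbols): S -> d; C -> de; W -> Sdd; W -> ed.

S -> d | Wd; C -> e | de | eC; W -> dd | ed | Cdd | Sdd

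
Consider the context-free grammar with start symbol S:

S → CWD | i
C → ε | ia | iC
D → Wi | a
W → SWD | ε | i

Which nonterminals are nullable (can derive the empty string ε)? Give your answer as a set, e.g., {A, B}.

Directly nullable (have an ε-rule): {C, W}.
Not nullable: D, S — each has a terminal in every rule's right-hand side or depends on a non-nullable symbol.

{C, W}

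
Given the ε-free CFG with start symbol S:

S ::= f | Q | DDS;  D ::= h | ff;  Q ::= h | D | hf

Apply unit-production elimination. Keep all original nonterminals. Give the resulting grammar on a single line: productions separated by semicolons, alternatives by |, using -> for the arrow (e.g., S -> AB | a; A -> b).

S -> f | h | ff | hf | DDS; D -> h | ff; Q -> h | ff | hf

Unit productions: Q->D, S->Q.
Unit pairs (A ⇒* B via units): (Q,D), (S,D), (S,Q).
S: inherits non-unit rules of {D, Q, S} → DDS | f | ff | h | hf.
D: inherits non-unit rules of {D} → ff | h.
Q: inherits non-unit rules of {D, Q} → ff | h | hf.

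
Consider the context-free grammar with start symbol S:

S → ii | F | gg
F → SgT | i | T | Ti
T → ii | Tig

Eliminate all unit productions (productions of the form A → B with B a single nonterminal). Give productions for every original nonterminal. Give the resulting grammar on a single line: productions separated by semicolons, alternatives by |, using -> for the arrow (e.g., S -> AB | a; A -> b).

S -> i | Ti | gg | ii | SgT | Tig; F -> i | Ti | ii | SgT | Tig; T -> ii | Tig

Unit productions: F->T, S->F.
Unit pairs (A ⇒* B via units): (F,T), (S,F), (S,T).
S: inherits non-unit rules of {F, S, T} → SgT | Ti | Tig | gg | i | ii.
F: inherits non-unit rules of {F, T} → SgT | Ti | Tig | i | ii.
T: inherits non-unit rules of {T} → Tig | ii.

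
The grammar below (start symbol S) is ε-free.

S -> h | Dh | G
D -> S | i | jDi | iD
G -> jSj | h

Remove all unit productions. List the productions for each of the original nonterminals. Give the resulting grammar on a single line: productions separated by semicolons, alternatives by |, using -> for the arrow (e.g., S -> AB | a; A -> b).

Unit productions: D->S, S->G.
Unit pairs (A ⇒* B via units): (D,G), (D,S), (S,G).
S: inherits non-unit rules of {G, S} → Dh | h | jSj.
D: inherits non-unit rules of {D, G, S} → Dh | h | i | iD | jDi | jSj.
G: inherits non-unit rules of {G} → h | jSj.

S -> h | Dh | jSj; D -> h | i | Dh | iD | jDi | jSj; G -> h | jSj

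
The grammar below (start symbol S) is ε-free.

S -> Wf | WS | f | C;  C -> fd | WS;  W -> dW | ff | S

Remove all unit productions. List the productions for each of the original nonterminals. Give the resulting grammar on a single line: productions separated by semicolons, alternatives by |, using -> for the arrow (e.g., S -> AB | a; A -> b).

Unit productions: S->C, W->S.
Unit pairs (A ⇒* B via units): (S,C), (W,C), (W,S).
S: inherits non-unit rules of {C, S} → WS | Wf | f | fd.
C: inherits non-unit rules of {C} → WS | fd.
W: inherits non-unit rules of {C, S, W} → WS | Wf | dW | f | fd | ff.

S -> f | WS | Wf | fd; C -> WS | fd; W -> f | WS | Wf | dW | fd | ff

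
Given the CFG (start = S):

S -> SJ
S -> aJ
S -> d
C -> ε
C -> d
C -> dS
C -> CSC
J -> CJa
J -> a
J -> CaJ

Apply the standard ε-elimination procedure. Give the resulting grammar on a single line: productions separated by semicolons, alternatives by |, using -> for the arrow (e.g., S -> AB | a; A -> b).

Nullable set: {C}.
Drop C -> ε.
C -> CSC: C, C nullable, giving CS | CSC | S | SC.
J -> CJa: C nullable, giving CJa | Ja.
J -> CaJ: C nullable, giving CaJ | aJ.
Unchanged (no nullable symbols): S -> SJ; S -> aJ; S -> d; C -> d; C -> dS; J -> a.

S -> d | SJ | aJ; C -> S | d | CS | SC | dS | CSC; J -> a | Ja | aJ | CJa | CaJ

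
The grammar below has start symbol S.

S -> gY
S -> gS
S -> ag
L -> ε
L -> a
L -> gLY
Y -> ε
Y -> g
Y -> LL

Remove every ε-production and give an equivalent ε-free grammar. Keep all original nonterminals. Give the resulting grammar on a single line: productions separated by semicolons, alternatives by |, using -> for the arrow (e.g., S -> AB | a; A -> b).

S -> g | ag | gS | gY; L -> a | g | gL | gY | gLY; Y -> L | g | LL

Nullable set: {L, Y}.
S -> gY: Y nullable, giving g | gY.
Drop L -> ε.
L -> gLY: L, Y nullable, giving g | gL | gLY | gY.
Drop Y -> ε.
Y -> LL: L, L nullable, giving L | LL.
Unchanged (no nullable symbols): S -> ag; S -> gS; L -> a; Y -> g.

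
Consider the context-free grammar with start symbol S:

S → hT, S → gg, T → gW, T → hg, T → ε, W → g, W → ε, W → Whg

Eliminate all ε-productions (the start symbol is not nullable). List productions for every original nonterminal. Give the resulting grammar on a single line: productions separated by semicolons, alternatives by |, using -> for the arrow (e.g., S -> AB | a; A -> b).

S -> h | gg | hT; T -> g | gW | hg; W -> g | hg | Whg

Nullable set: {T, W}.
S -> hT: T nullable, giving h | hT.
Drop T -> ε.
T -> gW: W nullable, giving g | gW.
Drop W -> ε.
W -> Whg: W nullable, giving Whg | hg.
Unchanged (no nullable symbols): S -> gg; T -> hg; W -> g.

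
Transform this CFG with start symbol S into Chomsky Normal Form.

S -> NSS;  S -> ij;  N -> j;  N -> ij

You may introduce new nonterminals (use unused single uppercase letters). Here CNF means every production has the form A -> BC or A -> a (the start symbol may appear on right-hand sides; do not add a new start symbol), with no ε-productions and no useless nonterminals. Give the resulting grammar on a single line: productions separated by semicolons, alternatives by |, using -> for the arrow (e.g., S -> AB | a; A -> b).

No ε-productions.
No unit productions to eliminate.
TERM: introduce A -> i, B -> j and substitute in every rule of length ≥2.
BIN: S -> NSS becomes S -> NC, C -> SS.

S -> AB | NC; A -> i; B -> j; C -> SS; N -> j | AB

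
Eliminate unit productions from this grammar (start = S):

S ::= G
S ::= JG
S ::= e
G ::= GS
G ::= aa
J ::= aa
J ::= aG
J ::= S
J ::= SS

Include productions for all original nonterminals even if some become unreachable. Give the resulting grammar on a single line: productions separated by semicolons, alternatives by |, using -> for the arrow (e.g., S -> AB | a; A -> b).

Unit productions: J->S, S->G.
Unit pairs (A ⇒* B via units): (J,G), (J,S), (S,G).
S: inherits non-unit rules of {G, S} → GS | JG | aa | e.
G: inherits non-unit rules of {G} → GS | aa.
J: inherits non-unit rules of {G, J, S} → GS | JG | SS | aG | aa | e.

S -> e | GS | JG | aa; G -> GS | aa; J -> e | GS | JG | SS | aG | aa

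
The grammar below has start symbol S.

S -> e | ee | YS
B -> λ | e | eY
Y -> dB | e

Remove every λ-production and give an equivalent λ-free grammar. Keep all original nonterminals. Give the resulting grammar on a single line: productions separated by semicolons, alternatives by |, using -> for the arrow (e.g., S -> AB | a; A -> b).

S -> e | YS | ee; B -> e | eY; Y -> d | e | dB

Nullable set: {B}.
Drop B -> λ.
Y -> dB: B nullable, giving d | dB.
Unchanged (no nullable symbols): S -> YS; S -> e; S -> ee; B -> e; B -> eY; Y -> e.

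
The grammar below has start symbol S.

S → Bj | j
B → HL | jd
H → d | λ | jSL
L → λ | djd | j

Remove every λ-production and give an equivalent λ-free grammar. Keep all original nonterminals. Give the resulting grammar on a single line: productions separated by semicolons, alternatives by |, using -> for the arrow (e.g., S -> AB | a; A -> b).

S -> j | Bj; B -> H | L | HL | jd; H -> d | jS | jSL; L -> j | djd

Nullable set: {B, H, L}.
S -> Bj: B nullable, giving Bj | j.
B -> HL: H, L nullable, giving H | HL | L.
Drop H -> λ.
H -> jSL: L nullable, giving jS | jSL.
Drop L -> λ.
Unchanged (no nullable symbols): S -> j; B -> jd; H -> d; L -> djd; L -> j.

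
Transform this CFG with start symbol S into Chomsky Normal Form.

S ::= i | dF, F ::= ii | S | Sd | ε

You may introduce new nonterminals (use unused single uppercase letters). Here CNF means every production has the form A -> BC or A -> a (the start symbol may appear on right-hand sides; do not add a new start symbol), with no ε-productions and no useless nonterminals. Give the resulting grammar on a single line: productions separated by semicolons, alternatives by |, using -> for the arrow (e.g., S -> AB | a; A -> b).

S -> d | i | AF; A -> d; B -> i; F -> d | i | AF | BB | SA

Nullable: {F}; after ε-elimination: S -> d | i | dF; F -> S | Sd | ii.
After unit-elimination: S -> d | i | dF; F -> d | i | Sd | dF | ii.
TERM: introduce A -> d, B -> i and substitute in every rule of length ≥2.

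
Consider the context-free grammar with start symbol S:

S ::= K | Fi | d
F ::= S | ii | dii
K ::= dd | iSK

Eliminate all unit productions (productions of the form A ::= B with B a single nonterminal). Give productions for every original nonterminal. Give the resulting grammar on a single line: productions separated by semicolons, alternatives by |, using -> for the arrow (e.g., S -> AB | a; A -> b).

Unit productions: F->S, S->K.
Unit pairs (A ⇒* B via units): (F,K), (F,S), (S,K).
S: inherits non-unit rules of {K, S} → Fi | d | dd | iSK.
F: inherits non-unit rules of {F, K, S} → Fi | d | dd | dii | iSK | ii.
K: inherits non-unit rules of {K} → dd | iSK.

S -> d | Fi | dd | iSK; F -> d | Fi | dd | ii | dii | iSK; K -> dd | iSK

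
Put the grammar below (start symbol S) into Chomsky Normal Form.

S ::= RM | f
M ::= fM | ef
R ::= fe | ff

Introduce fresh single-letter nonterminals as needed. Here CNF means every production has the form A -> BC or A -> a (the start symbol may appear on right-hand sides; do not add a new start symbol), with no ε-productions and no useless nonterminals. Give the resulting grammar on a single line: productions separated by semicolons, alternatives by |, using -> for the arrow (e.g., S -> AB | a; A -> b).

No ε-productions.
No unit productions to eliminate.
TERM: introduce A -> e, B -> f and substitute in every rule of length ≥2.

S -> f | RM; A -> e; B -> f; M -> AB | BM; R -> BA | BB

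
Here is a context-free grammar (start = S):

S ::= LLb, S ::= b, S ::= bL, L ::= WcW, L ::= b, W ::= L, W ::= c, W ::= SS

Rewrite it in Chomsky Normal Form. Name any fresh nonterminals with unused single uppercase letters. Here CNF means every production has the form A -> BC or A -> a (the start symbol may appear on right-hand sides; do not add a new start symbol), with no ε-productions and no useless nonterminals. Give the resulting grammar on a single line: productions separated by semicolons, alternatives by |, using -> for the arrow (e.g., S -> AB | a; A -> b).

No ε-productions.
After unit-elimination: S -> b | bL | LLb; L -> b | WcW; W -> b | c | SS | WcW.
TERM: introduce B -> b, A -> c and substitute in every rule of length ≥2.
BIN: L -> WAW becomes L -> WC, C -> AW; S -> LLB becomes S -> LD, D -> LB; W -> WAW becomes W -> WE, E -> AW.

S -> b | BL | LD; A -> c; B -> b; C -> AW; D -> LB; E -> AW; L -> b | WC; W -> b | c | SS | WE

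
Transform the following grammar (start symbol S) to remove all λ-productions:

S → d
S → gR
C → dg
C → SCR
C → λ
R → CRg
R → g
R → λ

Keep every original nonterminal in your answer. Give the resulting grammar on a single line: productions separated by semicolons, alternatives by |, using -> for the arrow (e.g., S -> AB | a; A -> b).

S -> d | g | gR; C -> S | SC | SR | dg | SCR; R -> g | Cg | Rg | CRg

Nullable set: {C, R}.
S -> gR: R nullable, giving g | gR.
Drop C -> λ.
C -> SCR: C, R nullable, giving S | SC | SCR | SR.
Drop R -> λ.
R -> CRg: C, R nullable, giving CRg | Cg | Rg | g.
Unchanged (no nullable symbols): S -> d; C -> dg; R -> g.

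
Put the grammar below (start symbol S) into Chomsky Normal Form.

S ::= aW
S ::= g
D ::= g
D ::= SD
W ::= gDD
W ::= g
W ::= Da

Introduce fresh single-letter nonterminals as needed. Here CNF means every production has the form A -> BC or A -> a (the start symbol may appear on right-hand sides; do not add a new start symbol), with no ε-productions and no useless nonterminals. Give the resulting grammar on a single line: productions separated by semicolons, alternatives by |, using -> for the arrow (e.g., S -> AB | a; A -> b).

S -> g | AW; A -> a; B -> g; C -> DD; D -> g | SD; W -> g | BC | DA

No ε-productions.
No unit productions to eliminate.
TERM: introduce A -> a, B -> g and substitute in every rule of length ≥2.
BIN: W -> BDD becomes W -> BC, C -> DD.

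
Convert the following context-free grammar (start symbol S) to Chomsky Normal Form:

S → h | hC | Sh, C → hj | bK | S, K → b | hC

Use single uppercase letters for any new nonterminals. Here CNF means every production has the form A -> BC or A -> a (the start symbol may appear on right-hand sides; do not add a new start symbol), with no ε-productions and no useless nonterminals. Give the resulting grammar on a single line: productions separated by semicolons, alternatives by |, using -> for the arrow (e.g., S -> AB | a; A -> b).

S -> h | AC | SA; A -> h; B -> b; C -> h | AC | AD | BK | SA; D -> j; K -> b | AC

No ε-productions.
After unit-elimination: S -> h | Sh | hC; C -> h | Sh | bK | hC | hj; K -> b | hC.
TERM: introduce B -> b, A -> h, D -> j and substitute in every rule of length ≥2.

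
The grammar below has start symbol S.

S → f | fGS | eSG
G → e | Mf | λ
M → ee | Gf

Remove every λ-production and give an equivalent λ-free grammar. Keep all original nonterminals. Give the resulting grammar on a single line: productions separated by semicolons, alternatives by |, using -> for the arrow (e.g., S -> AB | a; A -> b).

S -> f | eS | fS | eSG | fGS; G -> e | Mf; M -> f | Gf | ee

Nullable set: {G}.
S -> eSG: G nullable, giving eS | eSG.
S -> fGS: G nullable, giving fGS | fS.
Drop G -> λ.
M -> Gf: G nullable, giving Gf | f.
Unchanged (no nullable symbols): S -> f; G -> Mf; G -> e; M -> ee.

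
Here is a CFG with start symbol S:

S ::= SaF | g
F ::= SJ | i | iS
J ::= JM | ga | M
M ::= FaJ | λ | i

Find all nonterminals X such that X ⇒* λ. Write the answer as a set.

Directly nullable (have an ε-rule): {M}.
J is nullable via J -> M (every symbol on the right is already known nullable).
Not nullable: F, S — each has a terminal in every rule's right-hand side or depends on a non-nullable symbol.

{J, M}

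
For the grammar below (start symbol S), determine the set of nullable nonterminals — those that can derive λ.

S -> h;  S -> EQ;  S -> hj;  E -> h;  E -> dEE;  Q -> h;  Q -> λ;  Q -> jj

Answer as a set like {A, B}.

Directly nullable (have an ε-rule): {Q}.
Not nullable: E, S — each has a terminal in every rule's right-hand side or depends on a non-nullable symbol.

{Q}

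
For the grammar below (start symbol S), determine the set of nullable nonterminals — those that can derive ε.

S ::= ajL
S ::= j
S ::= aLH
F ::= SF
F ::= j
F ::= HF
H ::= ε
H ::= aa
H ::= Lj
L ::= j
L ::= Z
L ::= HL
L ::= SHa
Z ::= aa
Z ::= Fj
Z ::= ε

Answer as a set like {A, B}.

{H, L, Z}

Directly nullable (have an ε-rule): {H, Z}.
L is nullable via L -> Z (every symbol on the right is already known nullable).
Not nullable: F, S — each has a terminal in every rule's right-hand side or depends on a non-nullable symbol.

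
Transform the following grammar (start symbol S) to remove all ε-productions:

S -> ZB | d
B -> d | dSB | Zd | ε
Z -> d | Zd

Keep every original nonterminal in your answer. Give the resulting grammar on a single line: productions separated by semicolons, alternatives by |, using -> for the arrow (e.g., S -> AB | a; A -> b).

Nullable set: {B}.
S -> ZB: B nullable, giving Z | ZB.
Drop B -> ε.
B -> dSB: B nullable, giving dS | dSB.
Unchanged (no nullable symbols): S -> d; B -> Zd; B -> d; Z -> Zd; Z -> d.

S -> Z | d | ZB; B -> d | Zd | dS | dSB; Z -> d | Zd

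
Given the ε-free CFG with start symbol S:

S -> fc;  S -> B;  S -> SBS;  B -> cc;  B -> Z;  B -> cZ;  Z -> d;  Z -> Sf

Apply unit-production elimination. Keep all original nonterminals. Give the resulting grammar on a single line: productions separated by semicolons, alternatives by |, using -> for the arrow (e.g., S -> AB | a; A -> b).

Unit productions: B->Z, S->B.
Unit pairs (A ⇒* B via units): (B,Z), (S,B), (S,Z).
S: inherits non-unit rules of {B, S, Z} → SBS | Sf | cZ | cc | d | fc.
B: inherits non-unit rules of {B, Z} → Sf | cZ | cc | d.
Z: inherits non-unit rules of {Z} → Sf | d.

S -> d | Sf | cZ | cc | fc | SBS; B -> d | Sf | cZ | cc; Z -> d | Sf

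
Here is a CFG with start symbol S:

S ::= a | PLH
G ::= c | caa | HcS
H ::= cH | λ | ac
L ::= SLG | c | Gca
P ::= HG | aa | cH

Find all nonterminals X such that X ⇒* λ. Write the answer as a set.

{H}

Directly nullable (have an ε-rule): {H}.
Not nullable: G, L, P, S — each has a terminal in every rule's right-hand side or depends on a non-nullable symbol.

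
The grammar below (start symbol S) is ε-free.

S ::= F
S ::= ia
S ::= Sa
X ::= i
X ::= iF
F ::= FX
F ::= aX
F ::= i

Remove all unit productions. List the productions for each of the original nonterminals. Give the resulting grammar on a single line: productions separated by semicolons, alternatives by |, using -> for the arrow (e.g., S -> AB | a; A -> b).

S -> i | FX | Sa | aX | ia; F -> i | FX | aX; X -> i | iF

Unit productions: S->F.
Unit pairs (A ⇒* B via units): (S,F).
S: inherits non-unit rules of {F, S} → FX | Sa | aX | i | ia.
F: inherits non-unit rules of {F} → FX | aX | i.
X: inherits non-unit rules of {X} → i | iF.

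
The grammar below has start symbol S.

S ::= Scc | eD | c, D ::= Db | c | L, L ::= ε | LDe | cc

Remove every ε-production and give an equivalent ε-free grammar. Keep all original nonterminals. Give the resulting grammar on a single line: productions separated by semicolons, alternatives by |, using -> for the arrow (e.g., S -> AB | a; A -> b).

Nullable set: {D, L}.
S -> eD: D nullable, giving e | eD.
D -> Db: D nullable, giving Db | b.
D -> L: L nullable, giving L.
Drop L -> ε.
L -> LDe: L, D nullable, giving De | LDe | Le | e.
Unchanged (no nullable symbols): S -> Scc; S -> c; D -> c; L -> cc.

S -> c | e | eD | Scc; D -> L | b | c | Db; L -> e | De | Le | cc | LDe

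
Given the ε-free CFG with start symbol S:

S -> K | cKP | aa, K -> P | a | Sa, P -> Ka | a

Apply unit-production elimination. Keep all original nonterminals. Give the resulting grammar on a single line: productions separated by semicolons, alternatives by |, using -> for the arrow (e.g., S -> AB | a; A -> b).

Unit productions: K->P, S->K.
Unit pairs (A ⇒* B via units): (K,P), (S,K), (S,P).
S: inherits non-unit rules of {K, P, S} → Ka | Sa | a | aa | cKP.
K: inherits non-unit rules of {K, P} → Ka | Sa | a.
P: inherits non-unit rules of {P} → Ka | a.

S -> a | Ka | Sa | aa | cKP; K -> a | Ka | Sa; P -> a | Ka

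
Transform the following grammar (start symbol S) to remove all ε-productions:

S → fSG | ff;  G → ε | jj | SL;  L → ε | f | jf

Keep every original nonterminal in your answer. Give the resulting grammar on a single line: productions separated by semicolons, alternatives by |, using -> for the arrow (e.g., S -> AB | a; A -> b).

Nullable set: {G, L}.
S -> fSG: G nullable, giving fS | fSG.
Drop G -> ε.
G -> SL: L nullable, giving S | SL.
Drop L -> ε.
Unchanged (no nullable symbols): S -> ff; G -> jj; L -> f; L -> jf.

S -> fS | ff | fSG; G -> S | SL | jj; L -> f | jf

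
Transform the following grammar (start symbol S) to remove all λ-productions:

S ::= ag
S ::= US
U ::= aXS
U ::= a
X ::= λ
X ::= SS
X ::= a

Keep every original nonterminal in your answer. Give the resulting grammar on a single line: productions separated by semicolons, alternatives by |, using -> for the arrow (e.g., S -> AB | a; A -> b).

S -> US | ag; U -> a | aS | aXS; X -> a | SS

Nullable set: {X}.
U -> aXS: X nullable, giving aS | aXS.
Drop X -> λ.
Unchanged (no nullable symbols): S -> US; S -> ag; U -> a; X -> SS; X -> a.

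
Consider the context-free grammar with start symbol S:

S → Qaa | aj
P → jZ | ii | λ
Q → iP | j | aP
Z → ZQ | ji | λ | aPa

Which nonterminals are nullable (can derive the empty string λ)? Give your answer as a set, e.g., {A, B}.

Directly nullable (have an ε-rule): {P, Z}.
Not nullable: Q, S — each has a terminal in every rule's right-hand side or depends on a non-nullable symbol.

{P, Z}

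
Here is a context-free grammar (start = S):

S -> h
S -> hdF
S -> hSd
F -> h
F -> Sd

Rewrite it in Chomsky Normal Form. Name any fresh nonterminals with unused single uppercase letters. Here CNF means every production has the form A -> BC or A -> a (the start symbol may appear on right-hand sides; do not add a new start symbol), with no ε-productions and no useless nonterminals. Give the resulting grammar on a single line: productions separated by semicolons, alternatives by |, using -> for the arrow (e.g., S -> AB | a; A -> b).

S -> h | BC | BD; A -> d; B -> h; C -> AF; D -> SA; F -> h | SA

No ε-productions.
No unit productions to eliminate.
TERM: introduce A -> d, B -> h and substitute in every rule of length ≥2.
BIN: S -> BAF becomes S -> BC, C -> AF; S -> BSA becomes S -> BD, D -> SA.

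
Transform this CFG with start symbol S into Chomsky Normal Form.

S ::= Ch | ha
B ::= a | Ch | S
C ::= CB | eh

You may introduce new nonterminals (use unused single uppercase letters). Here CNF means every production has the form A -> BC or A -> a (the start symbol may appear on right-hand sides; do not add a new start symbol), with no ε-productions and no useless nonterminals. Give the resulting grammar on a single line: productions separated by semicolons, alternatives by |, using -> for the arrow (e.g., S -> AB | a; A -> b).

No ε-productions.
After unit-elimination: S -> Ch | ha; B -> a | Ch | ha; C -> CB | eh.
TERM: introduce D -> a, E -> e, A -> h and substitute in every rule of length ≥2.

S -> AD | CA; A -> h; B -> a | AD | CA; C -> CB | EA; D -> a; E -> e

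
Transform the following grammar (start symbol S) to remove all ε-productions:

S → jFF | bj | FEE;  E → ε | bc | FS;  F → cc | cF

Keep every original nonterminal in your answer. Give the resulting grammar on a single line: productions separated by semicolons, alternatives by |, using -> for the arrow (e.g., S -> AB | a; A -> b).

S -> F | FE | bj | FEE | jFF; E -> FS | bc; F -> cF | cc

Nullable set: {E}.
S -> FEE: E, E nullable, giving F | FE | FEE.
Drop E -> ε.
Unchanged (no nullable symbols): S -> bj; S -> jFF; E -> FS; E -> bc; F -> cF; F -> cc.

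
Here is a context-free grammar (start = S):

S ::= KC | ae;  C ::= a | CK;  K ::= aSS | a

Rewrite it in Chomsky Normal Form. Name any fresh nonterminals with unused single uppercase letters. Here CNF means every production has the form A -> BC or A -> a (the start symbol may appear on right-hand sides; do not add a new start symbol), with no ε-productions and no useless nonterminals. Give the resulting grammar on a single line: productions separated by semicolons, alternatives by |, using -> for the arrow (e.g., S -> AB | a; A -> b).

S -> AB | KC; A -> a; B -> e; C -> a | CK; D -> SS; K -> a | AD

No ε-productions.
No unit productions to eliminate.
TERM: introduce A -> a, B -> e and substitute in every rule of length ≥2.
BIN: K -> ASS becomes K -> AD, D -> SS.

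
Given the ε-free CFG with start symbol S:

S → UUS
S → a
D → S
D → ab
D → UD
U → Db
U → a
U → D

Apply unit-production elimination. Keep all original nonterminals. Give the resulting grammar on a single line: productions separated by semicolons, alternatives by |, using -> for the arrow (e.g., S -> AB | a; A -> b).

S -> a | UUS; D -> a | UD | ab | UUS; U -> a | Db | UD | ab | UUS

Unit productions: D->S, U->D.
Unit pairs (A ⇒* B via units): (D,S), (U,D), (U,S).
S: inherits non-unit rules of {S} → UUS | a.
D: inherits non-unit rules of {D, S} → UD | UUS | a | ab.
U: inherits non-unit rules of {D, S, U} → Db | UD | UUS | a | ab.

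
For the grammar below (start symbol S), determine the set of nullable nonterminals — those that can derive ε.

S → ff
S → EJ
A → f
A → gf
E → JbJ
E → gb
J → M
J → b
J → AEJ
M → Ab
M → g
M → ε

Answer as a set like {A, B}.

{J, M}

Directly nullable (have an ε-rule): {M}.
J is nullable via J -> M (every symbol on the right is already known nullable).
Not nullable: A, E, S — each has a terminal in every rule's right-hand side or depends on a non-nullable symbol.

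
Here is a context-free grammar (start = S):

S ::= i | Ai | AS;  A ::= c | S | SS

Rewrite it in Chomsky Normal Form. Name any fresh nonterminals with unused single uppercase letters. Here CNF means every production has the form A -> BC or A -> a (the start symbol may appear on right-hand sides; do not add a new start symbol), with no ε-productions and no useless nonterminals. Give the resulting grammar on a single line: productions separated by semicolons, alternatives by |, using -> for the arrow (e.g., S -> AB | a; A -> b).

S -> i | AB | AS; A -> c | i | AB | AS | SS; B -> i

No ε-productions.
After unit-elimination: S -> i | AS | Ai; A -> c | i | AS | Ai | SS.
TERM: introduce B -> i and substitute in every rule of length ≥2.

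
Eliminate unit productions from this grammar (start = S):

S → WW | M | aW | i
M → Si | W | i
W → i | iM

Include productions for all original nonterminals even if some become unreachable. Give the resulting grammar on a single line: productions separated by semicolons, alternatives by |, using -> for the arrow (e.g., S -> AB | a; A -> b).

Unit productions: M->W, S->M.
Unit pairs (A ⇒* B via units): (M,W), (S,M), (S,W).
S: inherits non-unit rules of {M, S, W} → Si | WW | aW | i | iM.
M: inherits non-unit rules of {M, W} → Si | i | iM.
W: inherits non-unit rules of {W} → i | iM.

S -> i | Si | WW | aW | iM; M -> i | Si | iM; W -> i | iM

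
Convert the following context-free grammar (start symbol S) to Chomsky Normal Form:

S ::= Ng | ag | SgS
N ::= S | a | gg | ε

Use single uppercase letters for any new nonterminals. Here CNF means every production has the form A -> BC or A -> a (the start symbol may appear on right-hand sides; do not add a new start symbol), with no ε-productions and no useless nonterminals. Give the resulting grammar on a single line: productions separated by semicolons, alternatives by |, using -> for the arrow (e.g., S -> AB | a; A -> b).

Nullable: {N}; after ε-elimination: S -> g | Ng | ag | SgS; N -> S | a | gg.
After unit-elimination: S -> g | Ng | ag | SgS; N -> a | g | Ng | ag | gg | SgS.
TERM: introduce B -> a, A -> g and substitute in every rule of length ≥2.
BIN: N -> SAS becomes N -> SC, C -> AS; S -> SAS becomes S -> SD, D -> AS.

S -> g | BA | NA | SD; A -> g; B -> a; C -> AS; D -> AS; N -> a | g | AA | BA | NA | SC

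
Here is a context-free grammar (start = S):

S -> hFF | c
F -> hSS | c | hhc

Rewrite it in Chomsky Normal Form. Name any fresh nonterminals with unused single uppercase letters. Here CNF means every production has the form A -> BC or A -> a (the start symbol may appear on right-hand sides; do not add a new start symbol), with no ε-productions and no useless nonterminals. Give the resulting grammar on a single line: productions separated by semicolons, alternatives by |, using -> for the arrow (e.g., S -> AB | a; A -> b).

S -> c | AE; A -> h; B -> c; C -> AB; D -> SS; E -> FF; F -> c | AC | AD

No ε-productions.
No unit productions to eliminate.
TERM: introduce B -> c, A -> h and substitute in every rule of length ≥2.
BIN: F -> AAB becomes F -> AC, C -> AB; F -> ASS becomes F -> AD, D -> SS; S -> AFF becomes S -> AE, E -> FF.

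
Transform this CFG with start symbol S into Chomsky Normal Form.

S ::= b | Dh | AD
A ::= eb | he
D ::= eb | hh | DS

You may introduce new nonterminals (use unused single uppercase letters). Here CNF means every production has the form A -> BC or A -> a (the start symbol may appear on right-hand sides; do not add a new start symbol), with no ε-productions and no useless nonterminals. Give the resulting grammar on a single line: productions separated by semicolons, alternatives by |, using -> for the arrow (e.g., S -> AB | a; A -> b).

S -> b | AD | DE; A -> BC | EB; B -> e; C -> b; D -> BC | DS | EE; E -> h

No ε-productions.
No unit productions to eliminate.
TERM: introduce C -> b, B -> e, E -> h and substitute in every rule of length ≥2.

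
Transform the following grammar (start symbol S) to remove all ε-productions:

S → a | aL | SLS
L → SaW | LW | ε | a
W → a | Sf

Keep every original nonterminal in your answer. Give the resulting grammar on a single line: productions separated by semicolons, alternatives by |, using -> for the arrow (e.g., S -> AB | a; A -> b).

S -> a | SS | aL | SLS; L -> W | a | LW | SaW; W -> a | Sf

Nullable set: {L}.
S -> SLS: L nullable, giving SLS | SS.
S -> aL: L nullable, giving a | aL.
Drop L -> ε.
L -> LW: L nullable, giving LW | W.
Unchanged (no nullable symbols): S -> a; L -> SaW; L -> a; W -> Sf; W -> a.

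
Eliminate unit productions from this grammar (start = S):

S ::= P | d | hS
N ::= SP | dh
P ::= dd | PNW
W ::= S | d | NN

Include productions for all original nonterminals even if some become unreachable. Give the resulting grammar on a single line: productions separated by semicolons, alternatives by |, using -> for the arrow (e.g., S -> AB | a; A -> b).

Unit productions: S->P, W->S.
Unit pairs (A ⇒* B via units): (S,P), (W,P), (W,S).
S: inherits non-unit rules of {P, S} → PNW | d | dd | hS.
N: inherits non-unit rules of {N} → SP | dh.
P: inherits non-unit rules of {P} → PNW | dd.
W: inherits non-unit rules of {P, S, W} → NN | PNW | d | dd | hS.

S -> d | dd | hS | PNW; N -> SP | dh; P -> dd | PNW; W -> d | NN | dd | hS | PNW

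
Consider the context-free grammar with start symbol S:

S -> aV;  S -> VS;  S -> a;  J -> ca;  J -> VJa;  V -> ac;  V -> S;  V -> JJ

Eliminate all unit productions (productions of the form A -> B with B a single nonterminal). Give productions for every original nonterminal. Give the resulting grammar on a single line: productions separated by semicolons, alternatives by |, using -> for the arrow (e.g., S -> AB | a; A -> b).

S -> a | VS | aV; J -> ca | VJa; V -> a | JJ | VS | aV | ac

Unit productions: V->S.
Unit pairs (A ⇒* B via units): (V,S).
S: inherits non-unit rules of {S} → VS | a | aV.
J: inherits non-unit rules of {J} → VJa | ca.
V: inherits non-unit rules of {S, V} → JJ | VS | a | aV | ac.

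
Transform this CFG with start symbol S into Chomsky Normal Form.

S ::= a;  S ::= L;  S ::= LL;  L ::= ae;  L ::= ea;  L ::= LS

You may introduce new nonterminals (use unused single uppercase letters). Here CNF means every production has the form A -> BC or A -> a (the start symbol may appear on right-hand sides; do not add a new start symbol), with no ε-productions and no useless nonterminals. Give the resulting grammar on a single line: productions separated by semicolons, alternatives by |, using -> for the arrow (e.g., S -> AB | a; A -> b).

No ε-productions.
After unit-elimination: S -> a | LL | LS | ae | ea; L -> LS | ae | ea.
TERM: introduce A -> a, B -> e and substitute in every rule of length ≥2.

S -> a | AB | BA | LL | LS; A -> a; B -> e; L -> AB | BA | LS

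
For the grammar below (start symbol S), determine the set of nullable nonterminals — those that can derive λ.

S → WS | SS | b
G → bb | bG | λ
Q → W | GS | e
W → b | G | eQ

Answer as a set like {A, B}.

{G, Q, W}

Directly nullable (have an ε-rule): {G}.
W is nullable via W -> G (every symbol on the right is already known nullable).
Q is nullable via Q -> W (every symbol on the right is already known nullable).
Not nullable: S — each has a terminal in every rule's right-hand side or depends on a non-nullable symbol.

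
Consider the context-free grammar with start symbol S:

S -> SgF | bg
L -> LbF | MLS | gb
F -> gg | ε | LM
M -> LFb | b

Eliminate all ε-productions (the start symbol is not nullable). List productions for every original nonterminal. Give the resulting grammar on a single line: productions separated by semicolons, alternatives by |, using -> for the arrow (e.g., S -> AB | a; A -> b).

S -> Sg | bg | SgF; F -> LM | gg; L -> Lb | gb | LbF | MLS; M -> b | Lb | LFb

Nullable set: {F}.
S -> SgF: F nullable, giving Sg | SgF.
Drop F -> ε.
L -> LbF: F nullable, giving Lb | LbF.
M -> LFb: F nullable, giving LFb | Lb.
Unchanged (no nullable symbols): S -> bg; F -> LM; F -> gg; L -> MLS; L -> gb; M -> b.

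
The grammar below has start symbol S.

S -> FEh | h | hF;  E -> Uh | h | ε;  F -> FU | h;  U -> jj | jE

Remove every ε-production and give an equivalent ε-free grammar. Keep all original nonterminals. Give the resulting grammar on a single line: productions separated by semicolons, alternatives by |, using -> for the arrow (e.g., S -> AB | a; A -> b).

S -> h | Fh | hF | FEh; E -> h | Uh; F -> h | FU; U -> j | jE | jj

Nullable set: {E}.
S -> FEh: E nullable, giving FEh | Fh.
Drop E -> ε.
U -> jE: E nullable, giving j | jE.
Unchanged (no nullable symbols): S -> h; S -> hF; E -> Uh; E -> h; F -> FU; F -> h; U -> jj.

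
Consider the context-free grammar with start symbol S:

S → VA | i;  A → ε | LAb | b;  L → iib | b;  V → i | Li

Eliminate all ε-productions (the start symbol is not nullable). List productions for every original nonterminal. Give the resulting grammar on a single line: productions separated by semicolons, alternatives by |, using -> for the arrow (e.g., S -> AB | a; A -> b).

Nullable set: {A}.
S -> VA: A nullable, giving V | VA.
Drop A -> ε.
A -> LAb: A nullable, giving LAb | Lb.
Unchanged (no nullable symbols): S -> i; A -> b; L -> b; L -> iib; V -> Li; V -> i.

S -> V | i | VA; A -> b | Lb | LAb; L -> b | iib; V -> i | Li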